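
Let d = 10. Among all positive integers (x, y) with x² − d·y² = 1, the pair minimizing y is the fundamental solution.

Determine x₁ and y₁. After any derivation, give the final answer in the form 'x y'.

√10 → a₀=3, period (6); ℓ=1 odd so k=1
i=0: a=3 ⇒ p=3, q=1
i=1: a=6 ⇒ p=19, q=6
fundamental: x₁=19, y₁=6  (since 361 − 10·36 = 1)

19 6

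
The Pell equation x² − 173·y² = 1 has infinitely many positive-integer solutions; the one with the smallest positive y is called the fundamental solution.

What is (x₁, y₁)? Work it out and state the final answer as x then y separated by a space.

[13; 6,1,1,6,26] for √173; ℓ=5 ⇒ convergent index 9
i=0: a=13 ⇒ p=13, q=1
…
i=2: a=1 ⇒ p=92, q=7
i=3: a=1 ⇒ p=171, q=13
i=4: a=6 ⇒ p=1118, q=85
…
i=6: a=6 ⇒ p=176552, q=13423
i=7: a=1 ⇒ p=205791, q=15646
i=8: a=1 ⇒ p=382343, q=29069
i=9: a=6 ⇒ p=2499849, q=190060
fundamental: x₁=2499849, y₁=190060  (since 6249245022801 − 173·36122803600 = 1)

2499849 190060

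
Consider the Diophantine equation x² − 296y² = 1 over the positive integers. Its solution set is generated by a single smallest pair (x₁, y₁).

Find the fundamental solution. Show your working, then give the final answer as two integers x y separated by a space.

√296 → a₀=17, period (4,1,7,1,4,34); ℓ=6 even so k=5
a_0=17:  p_0=17·1+0=17,  q_0=17·0+1=1
a_1=4:  p_1=4·17+1=69,  q_1=4·1+0=4
…
a_4=1:  p_4=1·671+86=757,  q_4=1·39+5=44
a_5=4:  p_5=4·757+671=3699,  q_5=4·44+39=215
→ (3699, 215).  Check: 3699²=13682601, 296·215²=13682600, difference 1.

3699 215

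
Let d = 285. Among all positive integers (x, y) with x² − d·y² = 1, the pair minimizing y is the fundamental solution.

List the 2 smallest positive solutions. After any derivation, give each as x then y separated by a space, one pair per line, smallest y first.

√285 → a₀=16, period (1,7,2,7,1,32); ℓ=6 even so k=5
k=0  a_k=16  p_k/q_k = 16/1
k=1  a_k=1  p_k/q_k = 17/1
…
k=4  a_k=7  p_k/q_k = 2144/127
k=5  a_k=1  p_k/q_k = 2431/144
fundamental: x₁=2431, y₁=144  (since 5909761 − 285·20736 = 1)
n=2: (2431,144)∘(2431,144) = (2431·2431+285·144·144, 2431·144+144·2431) = (11819521,700128)

2431 144
11819521 700128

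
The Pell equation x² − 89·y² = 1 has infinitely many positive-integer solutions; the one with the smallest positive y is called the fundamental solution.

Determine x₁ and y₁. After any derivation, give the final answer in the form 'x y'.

[9; 2,3,3,2,18] for √89; ℓ=5 ⇒ convergent index 9
i=0: a=9 ⇒ p=9, q=1
i=1: a=2 ⇒ p=19, q=2
i=2: a=3 ⇒ p=66, q=7
i=3: a=3 ⇒ p=217, q=23
…
i=5: a=18 ⇒ p=9217, q=977
i=6: a=2 ⇒ p=18934, q=2007
i=7: a=3 ⇒ p=66019, q=6998
i=8: a=3 ⇒ p=216991, q=23001
i=9: a=2 ⇒ p=500001, q=53000
→ (500001, 53000).  Check: 500001²=250001000001, 89·53000²=250001000000, difference 1.

500001 53000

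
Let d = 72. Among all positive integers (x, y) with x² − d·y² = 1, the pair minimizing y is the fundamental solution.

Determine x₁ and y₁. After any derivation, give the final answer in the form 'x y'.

√72 = [8; 2,16, …], period ℓ=2 (even) → k=1
step 0: (8, 1)  from 8·(1,0) + (0,1)
step 1: (17, 2)  from 2·(8,1) + (1,0)
→ (17, 2).  Check: 17²=289, 72·2²=288, difference 1.

17 2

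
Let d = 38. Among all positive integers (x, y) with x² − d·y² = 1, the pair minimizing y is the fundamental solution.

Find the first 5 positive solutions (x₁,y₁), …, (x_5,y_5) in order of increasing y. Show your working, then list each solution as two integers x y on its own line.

37 6
2737 444
202501 32850
14982337 2430456
1108490437 179820894

√38 = [6; 6,12, …], period ℓ=2 (even) → k=1
k=0  a_k=6  p_k/q_k = 6/1
k=1  a_k=6  p_k/q_k = 37/6
fundamental: x₁=37, y₁=6  (since 1369 − 38·36 = 1)
n=2: (37,6)∘(37,6) = (37·37+38·6·6, 37·6+6·37) = (2737,444)
n=3: (2737,444)∘(37,6) = (37·2737+38·6·444, 37·444+6·2737) = (202501,32850)
n=4: (202501,32850)∘(37,6) = (37·202501+38·6·32850, 37·32850+6·202501) = (14982337,2430456)
n=5: (14982337,2430456)∘(37,6) = (37·14982337+38·6·2430456, 37·2430456+6·14982337) = (1108490437,179820894)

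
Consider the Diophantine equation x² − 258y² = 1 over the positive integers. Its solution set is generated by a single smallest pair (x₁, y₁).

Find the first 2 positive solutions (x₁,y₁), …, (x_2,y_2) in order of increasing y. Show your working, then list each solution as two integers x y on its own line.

[16; 16,32] for √258; ℓ=2 ⇒ convergent index 1
a_0=16:  p_0=16·1+0=16,  q_0=16·0+1=1
a_1=16:  p_1=16·16+1=257,  q_1=16·1+0=16
fundamental: x₁=257, y₁=16  (since 66049 − 258·256 = 1)
k=2:  x_2 = 257·257+258·16·16 = 132097,  y_2 = 257·16+16·257 = 8224

257 16
132097 8224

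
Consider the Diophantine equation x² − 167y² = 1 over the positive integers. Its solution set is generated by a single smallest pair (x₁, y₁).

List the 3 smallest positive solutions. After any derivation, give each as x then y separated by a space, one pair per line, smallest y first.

√167 = [12; 1,11,1,24, …], period ℓ=4 (even) → k=3
i=0: a=12 ⇒ p=12, q=1
…
i=2: a=11 ⇒ p=155, q=12
i=3: a=1 ⇒ p=168, q=13
→ (168, 13).  Check: 168²=28224, 167·13²=28223, difference 1.
k=2:  x_2 = 168·168+167·13·13 = 56447,  y_2 = 168·13+13·168 = 4368
k=3:  x_3 = 168·56447+167·13·4368 = 18966024,  y_3 = 168·4368+13·56447 = 1467635

168 13
56447 4368
18966024 1467635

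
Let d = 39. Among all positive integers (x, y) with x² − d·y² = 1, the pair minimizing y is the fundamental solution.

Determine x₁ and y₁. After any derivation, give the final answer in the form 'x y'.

25 4

d=39: √d = [6; 4,12] (ℓ=2, even), read p_1/q_1
i=0: a=6 ⇒ p=6, q=1
i=1: a=4 ⇒ p=25, q=4
(x₁, y₁) = (25, 4);  25² − 39·4² = 1 ✓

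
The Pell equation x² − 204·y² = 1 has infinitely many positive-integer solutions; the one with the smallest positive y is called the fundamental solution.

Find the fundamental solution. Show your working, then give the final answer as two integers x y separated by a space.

√204 = [14; 3,1,1,6,1,1,3,28, …], period ℓ=8 (even) → k=7
a_0=14:  p_0=14·1+0=14,  q_0=14·0+1=1
…
a_3=1:  p_3=1·57+43=100,  q_3=1·4+3=7
a_4=6:  p_4=6·100+57=657,  q_4=6·7+4=46
a_5=1:  p_5=1·657+100=757,  q_5=1·46+7=53
a_6=1:  p_6=1·757+657=1414,  q_6=1·53+46=99
a_7=3:  p_7=3·1414+757=4999,  q_7=3·99+53=350
→ (4999, 350).  Check: 4999²=24990001, 204·350²=24990000, difference 1.

4999 350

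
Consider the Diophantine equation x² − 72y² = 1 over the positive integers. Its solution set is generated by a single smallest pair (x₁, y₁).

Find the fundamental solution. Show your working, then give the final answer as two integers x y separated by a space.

√72 = [8; 2,16, …], period ℓ=2 (even) → k=1
step 0: (8, 1)  from 8·(1,0) + (0,1)
step 1: (17, 2)  from 2·(8,1) + (1,0)
→ (17, 2).  Check: 17²=289, 72·2²=288, difference 1.

17 2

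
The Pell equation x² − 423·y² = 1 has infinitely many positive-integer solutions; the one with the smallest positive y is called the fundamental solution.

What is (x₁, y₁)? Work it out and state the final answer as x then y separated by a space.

4607 224

√423 = [20; 1,1,3,4,3,1,1,40, …], period ℓ=8 (even) → k=7
i=0: a=20 ⇒ p=20, q=1
…
i=3: a=3 ⇒ p=144, q=7
…
i=6: a=1 ⇒ p=2612, q=127
i=7: a=1 ⇒ p=4607, q=224
fundamental: x₁=4607, y₁=224  (since 21224449 − 423·50176 = 1)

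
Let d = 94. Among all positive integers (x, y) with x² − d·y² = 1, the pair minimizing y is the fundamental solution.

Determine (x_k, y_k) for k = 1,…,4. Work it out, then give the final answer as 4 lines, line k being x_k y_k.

2143295 221064
9187426914049 947610731760
39382732335491159615 4062018686654877336
168817626601983862467148801 17412208682026983028992480

√94 → a₀=9, period (1,2,3,1,1,…,2,1,18); ℓ=16 even so k=15
step 0: (9, 1)  from 9·(1,0) + (0,1)
…
step 3: (97, 10)  from 3·(29,3) + (10,1)
…
step 11: (99455, 10258)  from 1·(85038,8771) + (14417,1487)
step 12: (184493, 19029)  from 1·(99455,10258) + (85038,8771)
…
step 14: (1490361, 153719)  from 2·(652934,67345) + (184493,19029)
step 15: (2143295, 221064)  from 1·(1490361,153719) + (652934,67345)
fundamental: x₁=2143295, y₁=221064  (since 4593713457025 − 94·48869292096 = 1)
k=2:  x_2 = 2143295·2143295+94·221064·221064 = 9187426914049,  y_2 = 2143295·221064+221064·2143295 = 947610731760
k=3:  x_3 = 2143295·9187426914049+94·221064·947610731760 = 39382732335491159615,  y_3 = 2143295·947610731760+221064·9187426914049 = 4062018686654877336
k=4:  x_4 = 2143295·39382732335491159615+94·221064·4062018686654877336 = 168817626601983862467148801,  y_4 = 2143295·4062018686654877336+221064·39382732335491159615 = 17412208682026983028992480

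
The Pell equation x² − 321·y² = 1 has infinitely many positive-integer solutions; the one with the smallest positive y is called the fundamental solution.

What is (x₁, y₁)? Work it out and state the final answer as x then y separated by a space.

215 12

d=321: √d = [17; 1,10,1,34] (ℓ=4, even), read p_3/q_3
a_0=17:  p_0=17·1+0=17,  q_0=17·0+1=1
…
a_2=10:  p_2=10·18+17=197,  q_2=10·1+1=11
a_3=1:  p_3=1·197+18=215,  q_3=1·11+1=12
fundamental: x₁=215, y₁=12  (since 46225 − 321·144 = 1)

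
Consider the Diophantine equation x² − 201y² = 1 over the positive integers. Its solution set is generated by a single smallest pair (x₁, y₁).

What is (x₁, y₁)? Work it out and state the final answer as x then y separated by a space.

515095 36332

√201 → a₀=14, period (5,1,1,1,2,…,1,5,28); ℓ=14 even so k=13
k=0  a_k=14  p_k/q_k = 14/1
k=1  a_k=5  p_k/q_k = 71/5
…
k=5  a_k=2  p_k/q_k = 638/45
…
k=9  a_k=2  p_k/q_k = 24768/1747
k=10  a_k=1  p_k/q_k = 33317/2350
k=11  a_k=1  p_k/q_k = 58085/4097
k=12  a_k=1  p_k/q_k = 91402/6447
k=13  a_k=5  p_k/q_k = 515095/36332
fundamental: x₁=515095, y₁=36332  (since 265322859025 − 201·1320014224 = 1)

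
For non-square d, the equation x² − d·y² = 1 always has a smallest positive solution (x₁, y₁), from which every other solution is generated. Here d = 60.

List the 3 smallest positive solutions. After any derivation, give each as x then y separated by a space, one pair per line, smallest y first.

[7; 1,2,1,14] for √60; ℓ=4 ⇒ convergent index 3
i=0: a=7 ⇒ p=7, q=1
i=1: a=1 ⇒ p=8, q=1
i=2: a=2 ⇒ p=23, q=3
i=3: a=1 ⇒ p=31, q=4
(x₁, y₁) = (31, 4);  31² − 60·4² = 1 ✓
(31+4√60)^2 = 1921 + 248√60
(31+4√60)^3 = 119071 + 15372√60

31 4
1921 248
119071 15372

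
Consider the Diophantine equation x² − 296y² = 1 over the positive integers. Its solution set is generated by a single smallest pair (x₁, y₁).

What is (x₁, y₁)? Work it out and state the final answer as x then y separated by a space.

√296 → a₀=17, period (4,1,7,1,4,34); ℓ=6 even so k=5
k=0  a_k=17  p_k/q_k = 17/1
…
k=4  a_k=1  p_k/q_k = 757/44
k=5  a_k=4  p_k/q_k = 3699/215
→ (3699, 215).  Check: 3699²=13682601, 296·215²=13682600, difference 1.

3699 215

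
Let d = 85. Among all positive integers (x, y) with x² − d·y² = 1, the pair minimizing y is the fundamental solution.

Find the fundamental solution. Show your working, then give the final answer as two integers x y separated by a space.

d=85: √d = [9; 4,1,1,4,18] (ℓ=5, odd), read p_9/q_9
k=0  a_k=9  p_k/q_k = 9/1
…
k=2  a_k=1  p_k/q_k = 46/5
k=3  a_k=1  p_k/q_k = 83/9
…
k=6  a_k=4  p_k/q_k = 27926/3029
k=7  a_k=1  p_k/q_k = 34813/3776
k=8  a_k=1  p_k/q_k = 62739/6805
k=9  a_k=4  p_k/q_k = 285769/30996
→ (285769, 30996).  Check: 285769²=81663921361, 85·30996²=81663921360, difference 1.

285769 30996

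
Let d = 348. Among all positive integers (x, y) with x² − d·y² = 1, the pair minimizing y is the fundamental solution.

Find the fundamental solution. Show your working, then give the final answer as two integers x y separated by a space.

1567 84

[18; 1,1,1,8,1,1,1,36] for √348; ℓ=8 ⇒ convergent index 7
step 0: (18, 1)  from 18·(1,0) + (0,1)
…
step 6: (1026, 55)  from 1·(541,29) + (485,26)
step 7: (1567, 84)  from 1·(1026,55) + (541,29)
→ (1567, 84).  Check: 1567²=2455489, 348·84²=2455488, difference 1.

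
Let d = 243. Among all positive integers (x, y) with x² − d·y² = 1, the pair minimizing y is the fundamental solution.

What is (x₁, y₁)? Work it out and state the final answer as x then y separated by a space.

70226 4505

√243 → a₀=15, period (1,1,2,3,15,3,2,1,1,30); ℓ=10 even so k=9
k=0  a_k=15  p_k/q_k = 15/1
…
k=2  a_k=1  p_k/q_k = 31/2
k=3  a_k=2  p_k/q_k = 78/5
…
k=7  a_k=2  p_k/q_k = 28901/1854
k=8  a_k=1  p_k/q_k = 41325/2651
k=9  a_k=1  p_k/q_k = 70226/4505
fundamental: x₁=70226, y₁=4505  (since 4931691076 − 243·20295025 = 1)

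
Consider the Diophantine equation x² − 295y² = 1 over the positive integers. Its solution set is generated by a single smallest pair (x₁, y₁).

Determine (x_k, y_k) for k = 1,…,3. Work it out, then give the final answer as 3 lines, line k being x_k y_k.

[17; 5,1,2,3,2,6,2,3,2,1,5,34] for √295; ℓ=12 ⇒ convergent index 11
i=0: a=17 ⇒ p=17, q=1
…
i=3: a=2 ⇒ p=292, q=17
…
i=5: a=2 ⇒ p=2250, q=131
…
i=10: a=1 ⇒ p=355517, q=20699
i=11: a=5 ⇒ p=2024999, q=117900
fundamental: x₁=2024999, y₁=117900  (since 4100620950001 − 295·13900410000 = 1)
n=2: (2024999,117900)∘(2024999,117900) = (2024999·2024999+295·117900·117900, 2024999·117900+117900·2024999) = (8201241900001,477494764200)
n=3: (8201241900001,477494764200)∘(2024999,117900) = (2024999·8201241900001+295·117900·477494764200, 2024999·477494764200+117900·8201241900001) = (33215013292518224999,1933852840020353700)

2024999 117900
8201241900001 477494764200
33215013292518224999 1933852840020353700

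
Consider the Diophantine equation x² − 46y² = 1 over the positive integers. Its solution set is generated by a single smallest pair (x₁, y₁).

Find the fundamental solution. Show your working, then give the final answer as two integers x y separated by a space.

24335 3588

√46 = [6; 1,3,1,1,2,6,2,1,1,3,1,12, …], period ℓ=12 (even) → k=11
k=0  a_k=6  p_k/q_k = 6/1
k=1  a_k=1  p_k/q_k = 7/1
k=2  a_k=3  p_k/q_k = 27/4
k=3  a_k=1  p_k/q_k = 34/5
k=4  a_k=1  p_k/q_k = 61/9
k=5  a_k=2  p_k/q_k = 156/23
k=6  a_k=6  p_k/q_k = 997/147
k=7  a_k=2  p_k/q_k = 2150/317
k=8  a_k=1  p_k/q_k = 3147/464
k=9  a_k=1  p_k/q_k = 5297/781
k=10  a_k=3  p_k/q_k = 19038/2807
k=11  a_k=1  p_k/q_k = 24335/3588
fundamental: x₁=24335, y₁=3588  (since 592192225 − 46·12873744 = 1)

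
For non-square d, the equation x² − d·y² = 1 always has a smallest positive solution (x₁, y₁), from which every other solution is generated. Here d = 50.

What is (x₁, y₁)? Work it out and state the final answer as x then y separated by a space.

d=50: √d = [7; 14] (ℓ=1, odd), read p_1/q_1
step 0: (7, 1)  from 7·(1,0) + (0,1)
step 1: (99, 14)  from 14·(7,1) + (1,0)
→ (99, 14).  Check: 99²=9801, 50·14²=9800, difference 1.

99 14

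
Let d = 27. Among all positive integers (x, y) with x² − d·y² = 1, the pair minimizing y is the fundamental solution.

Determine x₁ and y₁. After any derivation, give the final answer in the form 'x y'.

26 5

[5; 5,10] for √27; ℓ=2 ⇒ convergent index 1
k=0  a_k=5  p_k/q_k = 5/1
k=1  a_k=5  p_k/q_k = 26/5
(x₁, y₁) = (26, 5);  26² − 27·5² = 1 ✓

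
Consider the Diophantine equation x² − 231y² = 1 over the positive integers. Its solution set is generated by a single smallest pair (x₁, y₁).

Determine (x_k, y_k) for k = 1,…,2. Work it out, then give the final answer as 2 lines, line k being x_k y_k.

d=231: √d = [15; 5,30] (ℓ=2, even), read p_1/q_1
k=0  a_k=15  p_k/q_k = 15/1
k=1  a_k=5  p_k/q_k = 76/5
→ (76, 5).  Check: 76²=5776, 231·5²=5775, difference 1.
(76+5√231)^2 = 11551 + 760√231

76 5
11551 760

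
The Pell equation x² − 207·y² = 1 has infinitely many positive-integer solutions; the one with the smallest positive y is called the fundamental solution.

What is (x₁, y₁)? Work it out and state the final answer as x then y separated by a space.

√207 = [14; 2,1,1,2,1,1,2,28, …], period ℓ=8 (even) → k=7
k=0  a_k=14  p_k/q_k = 14/1
k=1  a_k=2  p_k/q_k = 29/2
k=2  a_k=1  p_k/q_k = 43/3
…
k=4  a_k=2  p_k/q_k = 187/13
k=5  a_k=1  p_k/q_k = 259/18
k=6  a_k=1  p_k/q_k = 446/31
k=7  a_k=2  p_k/q_k = 1151/80
(x₁, y₁) = (1151, 80);  1151² − 207·80² = 1 ✓

1151 80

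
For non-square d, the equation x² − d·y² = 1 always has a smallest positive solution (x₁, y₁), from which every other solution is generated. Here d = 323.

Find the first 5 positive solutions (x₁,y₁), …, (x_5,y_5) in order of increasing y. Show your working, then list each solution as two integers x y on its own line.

[17; 1,34] for √323; ℓ=2 ⇒ convergent index 1
step 0: (17, 1)  from 17·(1,0) + (0,1)
step 1: (18, 1)  from 1·(17,1) + (1,0)
(x₁, y₁) = (18, 1);  18² − 323·1² = 1 ✓
k=2:  x_2 = 18·18+323·1·1 = 647,  y_2 = 18·1+1·18 = 36
k=3:  x_3 = 18·647+323·1·36 = 23274,  y_3 = 18·36+1·647 = 1295
k=4:  x_4 = 18·23274+323·1·1295 = 837217,  y_4 = 18·1295+1·23274 = 46584
k=5:  x_5 = 18·837217+323·1·46584 = 30116538,  y_5 = 18·46584+1·837217 = 1675729

18 1
647 36
23274 1295
837217 46584
30116538 1675729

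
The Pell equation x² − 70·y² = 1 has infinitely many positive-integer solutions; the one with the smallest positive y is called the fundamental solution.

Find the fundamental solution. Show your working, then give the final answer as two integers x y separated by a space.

√70 → a₀=8, period (2,1,2,1,2,16); ℓ=6 even so k=5
k=0  a_k=8  p_k/q_k = 8/1
k=1  a_k=2  p_k/q_k = 17/2
k=2  a_k=1  p_k/q_k = 25/3
k=3  a_k=2  p_k/q_k = 67/8
k=4  a_k=1  p_k/q_k = 92/11
k=5  a_k=2  p_k/q_k = 251/30
(x₁, y₁) = (251, 30);  251² − 70·30² = 1 ✓

251 30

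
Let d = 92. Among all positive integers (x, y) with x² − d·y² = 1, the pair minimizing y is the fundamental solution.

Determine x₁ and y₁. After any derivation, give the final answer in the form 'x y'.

√92 → a₀=9, period (1,1,2,4,2,1,1,18); ℓ=8 even so k=7
step 0: (9, 1)  from 9·(1,0) + (0,1)
step 1: (10, 1)  from 1·(9,1) + (1,0)
step 2: (19, 2)  from 1·(10,1) + (9,1)
…
step 5: (470, 49)  from 2·(211,22) + (48,5)
step 6: (681, 71)  from 1·(470,49) + (211,22)
step 7: (1151, 120)  from 1·(681,71) + (470,49)
→ (1151, 120).  Check: 1151²=1324801, 92·120²=1324800, difference 1.

1151 120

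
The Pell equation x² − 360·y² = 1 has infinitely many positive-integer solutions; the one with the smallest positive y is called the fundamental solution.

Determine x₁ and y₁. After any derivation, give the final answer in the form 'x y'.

√360 = [18; 1,36, …], period ℓ=2 (even) → k=1
step 0: (18, 1)  from 18·(1,0) + (0,1)
step 1: (19, 1)  from 1·(18,1) + (1,0)
→ (19, 1).  Check: 19²=361, 360·1²=360, difference 1.

19 1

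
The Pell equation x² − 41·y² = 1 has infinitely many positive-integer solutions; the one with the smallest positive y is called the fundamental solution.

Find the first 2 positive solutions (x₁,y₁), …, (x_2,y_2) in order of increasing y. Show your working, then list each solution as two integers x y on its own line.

2049 320
8396801 1311360

√41 → a₀=6, period (2,2,12); ℓ=3 odd so k=5
a_0=6:  p_0=6·1+0=6,  q_0=6·0+1=1
a_1=2:  p_1=2·6+1=13,  q_1=2·1+0=2
…
a_3=12:  p_3=12·32+13=397,  q_3=12·5+2=62
a_4=2:  p_4=2·397+32=826,  q_4=2·62+5=129
a_5=2:  p_5=2·826+397=2049,  q_5=2·129+62=320
→ (2049, 320).  Check: 2049²=4198401, 41·320²=4198400, difference 1.
(2049+320√41)^2 = 8396801 + 1311360√41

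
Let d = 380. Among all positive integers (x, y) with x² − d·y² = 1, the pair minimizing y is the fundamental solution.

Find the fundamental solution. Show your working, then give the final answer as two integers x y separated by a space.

√380 = [19; 2,38, …], period ℓ=2 (even) → k=1
i=0: a=19 ⇒ p=19, q=1
i=1: a=2 ⇒ p=39, q=2
(x₁, y₁) = (39, 2);  39² − 380·2² = 1 ✓

39 2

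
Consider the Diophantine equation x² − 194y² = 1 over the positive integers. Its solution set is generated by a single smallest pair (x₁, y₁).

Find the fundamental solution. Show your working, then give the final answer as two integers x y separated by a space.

√194 = [13; 1,12,1,26, …], period ℓ=4 (even) → k=3
i=0: a=13 ⇒ p=13, q=1
i=1: a=1 ⇒ p=14, q=1
i=2: a=12 ⇒ p=181, q=13
i=3: a=1 ⇒ p=195, q=14
fundamental: x₁=195, y₁=14  (since 38025 − 194·196 = 1)

195 14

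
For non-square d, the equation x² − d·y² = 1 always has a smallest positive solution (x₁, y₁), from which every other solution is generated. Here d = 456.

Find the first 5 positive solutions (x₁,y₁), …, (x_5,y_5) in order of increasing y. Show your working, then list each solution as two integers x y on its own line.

1025 48
2101249 98400
4307559425 201719952
8830494720001 413525803200
18102509868442625 847727694840048

[21; 2,1,4,1,2,42] for √456; ℓ=6 ⇒ convergent index 5
i=0: a=21 ⇒ p=21, q=1
i=1: a=2 ⇒ p=43, q=2
…
i=4: a=1 ⇒ p=363, q=17
i=5: a=2 ⇒ p=1025, q=48
→ (1025, 48).  Check: 1025²=1050625, 456·48²=1050624, difference 1.
(1025+48√456)^2 = 2101249 + 98400√456
(1025+48√456)^3 = 4307559425 + 201719952√456
(1025+48√456)^4 = 8830494720001 + 413525803200√456
(1025+48√456)^5 = 18102509868442625 + 847727694840048√456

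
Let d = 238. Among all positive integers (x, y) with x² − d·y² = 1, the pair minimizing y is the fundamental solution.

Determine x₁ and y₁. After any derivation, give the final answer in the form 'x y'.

d=238: √d = [15; 2,2,1,14,1,2,2,30] (ℓ=8, even), read p_7/q_7
step 0: (15, 1)  from 15·(1,0) + (0,1)
step 1: (31, 2)  from 2·(15,1) + (1,0)
…
step 3: (108, 7)  from 1·(77,5) + (31,2)
…
step 5: (1697, 110)  from 1·(1589,103) + (108,7)
step 6: (4983, 323)  from 2·(1697,110) + (1589,103)
step 7: (11663, 756)  from 2·(4983,323) + (1697,110)
→ (11663, 756).  Check: 11663²=136025569, 238·756²=136025568, difference 1.

11663 756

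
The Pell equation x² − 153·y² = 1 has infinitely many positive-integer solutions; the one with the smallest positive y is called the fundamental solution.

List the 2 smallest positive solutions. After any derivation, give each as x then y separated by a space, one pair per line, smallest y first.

√153 = [12; 2,1,2,2,2,1,2,24, …], period ℓ=8 (even) → k=7
i=0: a=12 ⇒ p=12, q=1
i=1: a=2 ⇒ p=25, q=2
…
i=3: a=2 ⇒ p=99, q=8
…
i=5: a=2 ⇒ p=569, q=46
i=6: a=1 ⇒ p=804, q=65
i=7: a=2 ⇒ p=2177, q=176
→ (2177, 176).  Check: 2177²=4739329, 153·176²=4739328, difference 1.
k=2:  x_2 = 2177·2177+153·176·176 = 9478657,  y_2 = 2177·176+176·2177 = 766304

2177 176
9478657 766304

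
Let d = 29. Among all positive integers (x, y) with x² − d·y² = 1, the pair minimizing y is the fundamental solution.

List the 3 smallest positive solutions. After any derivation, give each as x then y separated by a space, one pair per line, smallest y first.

[5; 2,1,1,2,10] for √29; ℓ=5 ⇒ convergent index 9
k=0  a_k=5  p_k/q_k = 5/1
…
k=2  a_k=1  p_k/q_k = 16/3
k=3  a_k=1  p_k/q_k = 27/5
…
k=6  a_k=2  p_k/q_k = 1524/283
k=7  a_k=1  p_k/q_k = 2251/418
k=8  a_k=1  p_k/q_k = 3775/701
k=9  a_k=2  p_k/q_k = 9801/1820
(x₁, y₁) = (9801, 1820);  9801² − 29·1820² = 1 ✓
n=2: (9801,1820)∘(9801,1820) = (9801·9801+29·1820·1820, 9801·1820+1820·9801) = (192119201,35675640)
n=3: (192119201,35675640)∘(9801,1820) = (9801·192119201+29·1820·35675640, 9801·35675640+1820·192119201) = (3765920568201,699313893460)

9801 1820
192119201 35675640
3765920568201 699313893460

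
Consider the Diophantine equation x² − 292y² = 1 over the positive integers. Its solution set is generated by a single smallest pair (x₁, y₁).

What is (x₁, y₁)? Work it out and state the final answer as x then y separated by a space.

2281249 133500

√292 → a₀=17, period (11,2,1,3,8,3,1,2,11,34); ℓ=10 even so k=9
step 0: (17, 1)  from 17·(1,0) + (0,1)
…
step 4: (2136, 125)  from 3·(581,34) + (393,23)
…
step 8: (200767, 11749)  from 2·(72812,4261) + (55143,3227)
step 9: (2281249, 133500)  from 11·(200767,11749) + (72812,4261)
→ (2281249, 133500).  Check: 2281249²=5204097000001, 292·133500²=5204097000000, difference 1.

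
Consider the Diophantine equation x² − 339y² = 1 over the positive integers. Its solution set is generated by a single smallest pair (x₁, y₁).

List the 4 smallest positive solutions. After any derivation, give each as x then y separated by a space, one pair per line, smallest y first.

√339 = [18; 2,2,2,1,17,1,2,2,2,36, …], period ℓ=10 (even) → k=9
k=0  a_k=18  p_k/q_k = 18/1
k=1  a_k=2  p_k/q_k = 37/2
k=2  a_k=2  p_k/q_k = 92/5
k=3  a_k=2  p_k/q_k = 221/12
k=4  a_k=1  p_k/q_k = 313/17
k=5  a_k=17  p_k/q_k = 5542/301
k=6  a_k=1  p_k/q_k = 5855/318
k=7  a_k=2  p_k/q_k = 17252/937
k=8  a_k=2  p_k/q_k = 40359/2192
k=9  a_k=2  p_k/q_k = 97970/5321
(x₁, y₁) = (97970, 5321);  97970² − 339·5321² = 1 ✓
n=2: (97970,5321)∘(97970,5321) = (97970·97970+339·5321·5321, 97970·5321+5321·97970) = (19196241799,1042596740)
n=3: (19196241799,1042596740)∘(97970,5321) = (97970·19196241799+339·5321·1042596740, 97970·1042596740+5321·19196241799) = (3761311617998090,204286405230279)
n=4: (3761311617998090,204286405230279)∘(97970,5321) = (97970·3761311617998090+339·5321·204286405230279, 97970·204286405230279+5321·3761311617998090) = (736991398411349512801,40027878239778270520)

97970 5321
19196241799 1042596740
3761311617998090 204286405230279
736991398411349512801 40027878239778270520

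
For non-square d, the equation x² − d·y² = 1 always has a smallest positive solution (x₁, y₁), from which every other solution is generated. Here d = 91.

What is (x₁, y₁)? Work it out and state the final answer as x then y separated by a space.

1574 165

√91 → a₀=9, period (1,1,5,1,5,1,1,18); ℓ=8 even so k=7
step 0: (9, 1)  from 9·(1,0) + (0,1)
step 1: (10, 1)  from 1·(9,1) + (1,0)
…
step 6: (849, 89)  from 1·(725,76) + (124,13)
step 7: (1574, 165)  from 1·(849,89) + (725,76)
fundamental: x₁=1574, y₁=165  (since 2477476 − 91·27225 = 1)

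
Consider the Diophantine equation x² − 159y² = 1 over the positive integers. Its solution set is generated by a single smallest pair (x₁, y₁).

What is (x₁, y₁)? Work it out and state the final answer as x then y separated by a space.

[12; 1,1,1,1,3,1,1,1,1,24] for √159; ℓ=10 ⇒ convergent index 9
a_0=12:  p_0=12·1+0=12,  q_0=12·0+1=1
…
a_2=1:  p_2=1·13+12=25,  q_2=1·1+1=2
…
a_4=1:  p_4=1·38+25=63,  q_4=1·3+2=5
a_5=3:  p_5=3·63+38=227,  q_5=3·5+3=18
…
a_8=1:  p_8=1·517+290=807,  q_8=1·41+23=64
a_9=1:  p_9=1·807+517=1324,  q_9=1·64+41=105
fundamental: x₁=1324, y₁=105  (since 1752976 − 159·11025 = 1)

1324 105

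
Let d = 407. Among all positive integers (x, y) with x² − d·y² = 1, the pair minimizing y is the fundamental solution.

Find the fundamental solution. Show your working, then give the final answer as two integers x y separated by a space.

√407 → a₀=20, period (5,1,2,1,5,40); ℓ=6 even so k=5
a_0=20:  p_0=20·1+0=20,  q_0=20·0+1=1
a_1=5:  p_1=5·20+1=101,  q_1=5·1+0=5
a_2=1:  p_2=1·101+20=121,  q_2=1·5+1=6
a_3=2:  p_3=2·121+101=343,  q_3=2·6+5=17
a_4=1:  p_4=1·343+121=464,  q_4=1·17+6=23
a_5=5:  p_5=5·464+343=2663,  q_5=5·23+17=132
→ (2663, 132).  Check: 2663²=7091569, 407·132²=7091568, difference 1.

2663 132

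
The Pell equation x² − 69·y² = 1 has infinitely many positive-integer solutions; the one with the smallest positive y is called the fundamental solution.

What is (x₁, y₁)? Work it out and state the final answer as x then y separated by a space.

√69 → a₀=8, period (3,3,1,4,1,3,3,16); ℓ=8 even so k=7
i=0: a=8 ⇒ p=8, q=1
i=1: a=3 ⇒ p=25, q=3
i=2: a=3 ⇒ p=83, q=10
…
i=4: a=4 ⇒ p=515, q=62
…
i=6: a=3 ⇒ p=2384, q=287
i=7: a=3 ⇒ p=7775, q=936
→ (7775, 936).  Check: 7775²=60450625, 69·936²=60450624, difference 1.

7775 936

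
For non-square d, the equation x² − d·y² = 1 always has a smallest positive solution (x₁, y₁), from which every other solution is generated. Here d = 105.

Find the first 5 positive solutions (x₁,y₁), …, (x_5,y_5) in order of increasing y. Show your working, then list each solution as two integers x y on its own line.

[10; 4,20] for √105; ℓ=2 ⇒ convergent index 1
k=0  a_k=10  p_k/q_k = 10/1
k=1  a_k=4  p_k/q_k = 41/4
fundamental: x₁=41, y₁=4  (since 1681 − 105·16 = 1)
k=2:  x_2 = 41·41+105·4·4 = 3361,  y_2 = 41·4+4·41 = 328
k=3:  x_3 = 41·3361+105·4·328 = 275561,  y_3 = 41·328+4·3361 = 26892
k=4:  x_4 = 41·275561+105·4·26892 = 22592641,  y_4 = 41·26892+4·275561 = 2204816
k=5:  x_5 = 41·22592641+105·4·2204816 = 1852321001,  y_5 = 41·2204816+4·22592641 = 180768020

41 4
3361 328
275561 26892
22592641 2204816
1852321001 180768020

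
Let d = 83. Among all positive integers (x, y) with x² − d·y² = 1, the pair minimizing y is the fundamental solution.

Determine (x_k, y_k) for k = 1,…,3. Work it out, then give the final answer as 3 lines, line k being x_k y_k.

d=83: √d = [9; 9,18] (ℓ=2, even), read p_1/q_1
i=0: a=9 ⇒ p=9, q=1
i=1: a=9 ⇒ p=82, q=9
fundamental: x₁=82, y₁=9  (since 6724 − 83·81 = 1)
n=2: (82,9)∘(82,9) = (82·82+83·9·9, 82·9+9·82) = (13447,1476)
n=3: (13447,1476)∘(82,9) = (82·13447+83·9·1476, 82·1476+9·13447) = (2205226,242055)

82 9
13447 1476
2205226 242055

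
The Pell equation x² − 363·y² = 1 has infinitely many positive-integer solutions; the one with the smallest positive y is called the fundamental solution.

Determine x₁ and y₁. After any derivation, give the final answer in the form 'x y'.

d=363: √d = [19; 19,38] (ℓ=2, even), read p_1/q_1
k=0  a_k=19  p_k/q_k = 19/1
k=1  a_k=19  p_k/q_k = 362/19
→ (362, 19).  Check: 362²=131044, 363·19²=131043, difference 1.

362 19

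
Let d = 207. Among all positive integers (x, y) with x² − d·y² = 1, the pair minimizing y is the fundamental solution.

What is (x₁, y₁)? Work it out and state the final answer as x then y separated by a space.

√207 → a₀=14, period (2,1,1,2,1,1,2,28); ℓ=8 even so k=7
i=0: a=14 ⇒ p=14, q=1
i=1: a=2 ⇒ p=29, q=2
i=2: a=1 ⇒ p=43, q=3
…
i=5: a=1 ⇒ p=259, q=18
i=6: a=1 ⇒ p=446, q=31
i=7: a=2 ⇒ p=1151, q=80
(x₁, y₁) = (1151, 80);  1151² − 207·80² = 1 ✓

1151 80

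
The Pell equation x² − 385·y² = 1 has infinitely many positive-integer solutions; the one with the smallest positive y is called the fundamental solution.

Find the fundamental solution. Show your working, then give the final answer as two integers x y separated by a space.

95831 4884

√385 = [19; 1,1,1,1,1,…,1,1,38, …], period ℓ=16 (even) → k=15
k=0  a_k=19  p_k/q_k = 19/1
k=1  a_k=1  p_k/q_k = 20/1
k=2  a_k=1  p_k/q_k = 39/2
k=3  a_k=1  p_k/q_k = 59/3
…
k=7  a_k=1  p_k/q_k = 726/37
k=8  a_k=2  p_k/q_k = 2021/103
…
k=10  a_k=3  p_k/q_k = 10262/523
k=11  a_k=1  p_k/q_k = 13009/663
k=12  a_k=1  p_k/q_k = 23271/1186
…
k=14  a_k=1  p_k/q_k = 59551/3035
k=15  a_k=1  p_k/q_k = 95831/4884
(x₁, y₁) = (95831, 4884);  95831² − 385·4884² = 1 ✓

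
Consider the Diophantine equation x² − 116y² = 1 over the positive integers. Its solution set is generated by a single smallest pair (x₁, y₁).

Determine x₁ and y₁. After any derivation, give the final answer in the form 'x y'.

√116 = [10; 1,3,2,1,4,1,2,3,1,20, …], period ℓ=10 (even) → k=9
a_0=10:  p_0=10·1+0=10,  q_0=10·0+1=1
…
a_2=3:  p_2=3·11+10=43,  q_2=3·1+1=4
…
a_8=3:  p_8=3·2251+797=7550,  q_8=3·209+74=701
a_9=1:  p_9=1·7550+2251=9801,  q_9=1·701+209=910
(x₁, y₁) = (9801, 910);  9801² − 116·910² = 1 ✓

9801 910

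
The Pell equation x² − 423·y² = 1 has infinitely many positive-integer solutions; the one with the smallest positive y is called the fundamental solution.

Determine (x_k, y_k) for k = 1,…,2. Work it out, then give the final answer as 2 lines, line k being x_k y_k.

√423 = [20; 1,1,3,4,3,1,1,40, …], period ℓ=8 (even) → k=7
i=0: a=20 ⇒ p=20, q=1
…
i=2: a=1 ⇒ p=41, q=2
i=3: a=3 ⇒ p=144, q=7
…
i=6: a=1 ⇒ p=2612, q=127
i=7: a=1 ⇒ p=4607, q=224
fundamental: x₁=4607, y₁=224  (since 21224449 − 423·50176 = 1)
(4607+224√423)^2 = 42448897 + 2063936√423

4607 224
42448897 2063936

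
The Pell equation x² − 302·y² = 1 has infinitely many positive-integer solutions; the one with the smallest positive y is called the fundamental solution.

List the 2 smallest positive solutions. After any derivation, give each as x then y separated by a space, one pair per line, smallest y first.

√302 → a₀=17, period (2,1,1,1,4,…,1,2,34); ℓ=16 even so k=15
step 0: (17, 1)  from 17·(1,0) + (0,1)
…
step 2: (52, 3)  from 1·(35,2) + (17,1)
step 3: (87, 5)  from 1·(52,3) + (35,2)
step 4: (139, 8)  from 1·(87,5) + (52,3)
…
step 7: (2068, 119)  from 1·(1425,82) + (643,37)
step 8: (34513, 1986)  from 16·(2068,119) + (1425,82)
…
step 10: (107675, 6196)  from 2·(36581,2105) + (34513,1986)
step 11: (467281, 26889)  from 4·(107675,6196) + (36581,2105)
…
step 13: (1042237, 59974)  from 1·(574956,33085) + (467281,26889)
step 14: (1617193, 93059)  from 1·(1042237,59974) + (574956,33085)
step 15: (4276623, 246092)  from 2·(1617193,93059) + (1042237,59974)
→ (4276623, 246092).  Check: 4276623²=18289504284129, 302·246092²=18289504284128, difference 1.
k=2:  x_2 = 4276623·4276623+302·246092·246092 = 36579008568257,  y_2 = 4276623·246092+246092·4276623 = 2104885414632

4276623 246092
36579008568257 2104885414632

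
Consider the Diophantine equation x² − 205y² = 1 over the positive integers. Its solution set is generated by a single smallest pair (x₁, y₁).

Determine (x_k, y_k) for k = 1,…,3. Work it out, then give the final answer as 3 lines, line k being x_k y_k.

39689 2772
3150433441 220035816
250075105640009 17466002999676

√205 = [14; 3,6,1,4,1,6,3,28, …], period ℓ=8 (even) → k=7
i=0: a=14 ⇒ p=14, q=1
i=1: a=3 ⇒ p=43, q=3
i=2: a=6 ⇒ p=272, q=19
i=3: a=1 ⇒ p=315, q=22
i=4: a=4 ⇒ p=1532, q=107
i=5: a=1 ⇒ p=1847, q=129
i=6: a=6 ⇒ p=12614, q=881
i=7: a=3 ⇒ p=39689, q=2772
fundamental: x₁=39689, y₁=2772  (since 1575216721 − 205·7683984 = 1)
k=2:  x_2 = 39689·39689+205·2772·2772 = 3150433441,  y_2 = 39689·2772+2772·39689 = 220035816
k=3:  x_3 = 39689·3150433441+205·2772·220035816 = 250075105640009,  y_3 = 39689·220035816+2772·3150433441 = 17466002999676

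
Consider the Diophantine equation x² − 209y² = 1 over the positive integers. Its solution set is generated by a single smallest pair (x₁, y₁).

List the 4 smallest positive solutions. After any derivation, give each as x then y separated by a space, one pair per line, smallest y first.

46551 3220
4333991201 299788440
403503248748951 27910903337660
37566959460690844801 2598560922243032880

√209 → a₀=14, period (2,5,3,2,3,5,2,28); ℓ=8 even so k=7
step 0: (14, 1)  from 14·(1,0) + (0,1)
step 1: (29, 2)  from 2·(14,1) + (1,0)
step 2: (159, 11)  from 5·(29,2) + (14,1)
…
step 4: (1171, 81)  from 2·(506,35) + (159,11)
…
step 6: (21266, 1471)  from 5·(4019,278) + (1171,81)
step 7: (46551, 3220)  from 2·(21266,1471) + (4019,278)
(x₁, y₁) = (46551, 3220);  46551² − 209·3220² = 1 ✓
(46551+3220√209)^2 = 4333991201 + 299788440√209
(46551+3220√209)^3 = 403503248748951 + 27910903337660√209
(46551+3220√209)^4 = 37566959460690844801 + 2598560922243032880√209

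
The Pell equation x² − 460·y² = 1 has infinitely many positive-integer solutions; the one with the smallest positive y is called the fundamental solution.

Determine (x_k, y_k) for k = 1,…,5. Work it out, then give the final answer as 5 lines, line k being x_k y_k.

2535751 118230
12860066268001 599603681460
65219851798297071751 3040891269731634690
330762608834754335913072001 15421886156225925189922920
1677463232230609064240018182143751 78212126485069051161274736991150

[21; 2,4,3,1,2,10,2,1,3,4,2,42] for √460; ℓ=12 ⇒ convergent index 11
k=0  a_k=21  p_k/q_k = 21/1
k=1  a_k=2  p_k/q_k = 43/2
k=2  a_k=4  p_k/q_k = 193/9
…
k=5  a_k=2  p_k/q_k = 2252/105
k=6  a_k=10  p_k/q_k = 23335/1088
k=7  a_k=2  p_k/q_k = 48922/2281
…
k=10  a_k=4  p_k/q_k = 1135029/52921
k=11  a_k=2  p_k/q_k = 2535751/118230
(x₁, y₁) = (2535751, 118230);  2535751² − 460·118230² = 1 ✓
(x_2, y_2) = (2535751·2535751 + 460·118230·118230, 2535751·118230 + 118230·2535751) = (12860066268001, 599603681460)
(x_3, y_3) = (2535751·12860066268001 + 460·118230·599603681460, 2535751·599603681460 + 118230·12860066268001) = (65219851798297071751, 3040891269731634690)
(x_4, y_4) = (2535751·65219851798297071751 + 460·118230·3040891269731634690, 2535751·3040891269731634690 + 118230·65219851798297071751) = (330762608834754335913072001, 15421886156225925189922920)
(x_5, y_5) = (2535751·330762608834754335913072001 + 460·118230·15421886156225925189922920, 2535751·15421886156225925189922920 + 118230·330762608834754335913072001) = (1677463232230609064240018182143751, 78212126485069051161274736991150)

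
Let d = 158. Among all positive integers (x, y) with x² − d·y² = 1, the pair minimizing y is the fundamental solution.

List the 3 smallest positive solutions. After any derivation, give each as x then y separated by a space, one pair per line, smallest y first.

7743 616
119908097 9539376
1856896782399 147726776120

√158 → a₀=12, period (1,1,3,12,3,1,1,24); ℓ=8 even so k=7
k=0  a_k=12  p_k/q_k = 12/1
…
k=3  a_k=3  p_k/q_k = 88/7
k=4  a_k=12  p_k/q_k = 1081/86
…
k=6  a_k=1  p_k/q_k = 4412/351
k=7  a_k=1  p_k/q_k = 7743/616
(x₁, y₁) = (7743, 616);  7743² − 158·616² = 1 ✓
k=2:  x_2 = 7743·7743+158·616·616 = 119908097,  y_2 = 7743·616+616·7743 = 9539376
k=3:  x_3 = 7743·119908097+158·616·9539376 = 1856896782399,  y_3 = 7743·9539376+616·119908097 = 147726776120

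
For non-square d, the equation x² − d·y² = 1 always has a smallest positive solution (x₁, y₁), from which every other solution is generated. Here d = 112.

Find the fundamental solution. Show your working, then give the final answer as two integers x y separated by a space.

d=112: √d = [10; 1,1,2,1,1,20] (ℓ=6, even), read p_5/q_5
i=0: a=10 ⇒ p=10, q=1
…
i=2: a=1 ⇒ p=21, q=2
…
i=4: a=1 ⇒ p=74, q=7
i=5: a=1 ⇒ p=127, q=12
→ (127, 12).  Check: 127²=16129, 112·12²=16128, difference 1.

127 12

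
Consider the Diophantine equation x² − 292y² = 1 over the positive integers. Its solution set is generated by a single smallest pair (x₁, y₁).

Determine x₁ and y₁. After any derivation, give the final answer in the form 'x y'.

[17; 11,2,1,3,8,3,1,2,11,34] for √292; ℓ=10 ⇒ convergent index 9
a_0=17:  p_0=17·1+0=17,  q_0=17·0+1=1
…
a_2=2:  p_2=2·188+17=393,  q_2=2·11+1=23
…
a_7=1:  p_7=1·55143+17669=72812,  q_7=1·3227+1034=4261
a_8=2:  p_8=2·72812+55143=200767,  q_8=2·4261+3227=11749
a_9=11:  p_9=11·200767+72812=2281249,  q_9=11·11749+4261=133500
(x₁, y₁) = (2281249, 133500);  2281249² − 292·133500² = 1 ✓

2281249 133500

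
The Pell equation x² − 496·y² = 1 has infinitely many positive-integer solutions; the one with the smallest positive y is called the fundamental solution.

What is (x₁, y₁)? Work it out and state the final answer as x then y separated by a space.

√496 = [22; 3,1,2,4,1,…,1,3,44, …], period ℓ=16 (even) → k=15
k=0  a_k=22  p_k/q_k = 22/1
…
k=2  a_k=1  p_k/q_k = 89/4
…
k=4  a_k=4  p_k/q_k = 1069/48
k=5  a_k=1  p_k/q_k = 1314/59
…
k=8  a_k=2  p_k/q_k = 14543/653
…
k=12  a_k=4  p_k/q_k = 389209/17476
k=13  a_k=2  p_k/q_k = 863293/38763
k=14  a_k=1  p_k/q_k = 1252502/56239
k=15  a_k=3  p_k/q_k = 4620799/207480
(x₁, y₁) = (4620799, 207480);  4620799² − 496·207480² = 1 ✓

4620799 207480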